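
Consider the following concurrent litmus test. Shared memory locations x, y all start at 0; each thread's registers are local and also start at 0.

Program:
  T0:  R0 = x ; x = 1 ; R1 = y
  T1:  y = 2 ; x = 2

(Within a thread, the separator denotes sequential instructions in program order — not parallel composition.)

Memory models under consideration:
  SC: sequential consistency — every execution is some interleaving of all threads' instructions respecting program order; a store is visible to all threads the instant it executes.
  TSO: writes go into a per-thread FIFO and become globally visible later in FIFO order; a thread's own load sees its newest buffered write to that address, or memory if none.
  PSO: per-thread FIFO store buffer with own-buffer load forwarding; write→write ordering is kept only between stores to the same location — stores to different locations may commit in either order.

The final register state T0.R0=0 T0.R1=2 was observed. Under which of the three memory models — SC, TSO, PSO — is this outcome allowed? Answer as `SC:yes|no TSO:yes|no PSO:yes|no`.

outcome vector order: (T0.R0,T0.R1)
[SC] allowed = {(0,0), (0,2), (2,2)}
[TSO] allowed = {(0,0), (0,2), (2,2)}
[PSO] allowed = {(0,0), (0,2), (2,0), (2,2)}
target (0,2) ∈ {SC,TSO,PSO}

SC:yes TSO:yes PSO:yes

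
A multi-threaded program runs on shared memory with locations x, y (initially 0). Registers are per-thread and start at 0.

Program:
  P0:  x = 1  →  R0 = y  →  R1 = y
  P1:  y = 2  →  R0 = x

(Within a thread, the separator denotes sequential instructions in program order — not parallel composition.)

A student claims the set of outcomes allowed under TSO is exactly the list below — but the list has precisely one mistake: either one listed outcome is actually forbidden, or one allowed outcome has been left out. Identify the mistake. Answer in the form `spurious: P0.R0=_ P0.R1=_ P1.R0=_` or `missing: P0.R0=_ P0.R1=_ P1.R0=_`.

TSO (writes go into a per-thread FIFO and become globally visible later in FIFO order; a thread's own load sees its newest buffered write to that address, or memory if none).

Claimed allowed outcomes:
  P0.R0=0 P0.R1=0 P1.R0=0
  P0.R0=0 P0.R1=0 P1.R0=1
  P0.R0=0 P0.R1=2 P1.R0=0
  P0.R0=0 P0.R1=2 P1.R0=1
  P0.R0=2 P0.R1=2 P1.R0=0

missing: P0.R0=2 P0.R1=2 P1.R0=1

outcome vector order: (P0.R0,P0.R1,P1.R0)
TSO: 6 outcomes — {0/0/0; 0/0/1; 0/2/0; 0/2/1; 2/2/0; 2/2/1}
TSO∖claimed = {2/2/1}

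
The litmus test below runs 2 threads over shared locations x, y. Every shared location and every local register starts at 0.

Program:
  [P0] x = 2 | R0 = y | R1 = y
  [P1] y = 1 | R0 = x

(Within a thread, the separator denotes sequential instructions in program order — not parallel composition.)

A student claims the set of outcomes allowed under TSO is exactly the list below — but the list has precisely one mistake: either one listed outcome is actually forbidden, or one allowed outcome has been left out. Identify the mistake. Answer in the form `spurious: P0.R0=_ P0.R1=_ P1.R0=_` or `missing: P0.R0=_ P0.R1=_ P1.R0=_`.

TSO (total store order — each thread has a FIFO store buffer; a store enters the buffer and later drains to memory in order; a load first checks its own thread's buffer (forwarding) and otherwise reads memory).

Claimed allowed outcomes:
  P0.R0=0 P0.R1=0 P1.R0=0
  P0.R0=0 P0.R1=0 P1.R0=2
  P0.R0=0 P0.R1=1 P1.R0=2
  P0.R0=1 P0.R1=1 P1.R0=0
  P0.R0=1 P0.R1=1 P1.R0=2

outcome vector order: (P0.R0,P0.R1,P1.R0)
[TSO] allowed = {(0,0,0); (0,0,2); (0,1,0); (0,1,2); (1,1,0); (1,1,2)}
TSO∖claimed = {(0,1,0)}

missing: P0.R0=0 P0.R1=1 P1.R0=0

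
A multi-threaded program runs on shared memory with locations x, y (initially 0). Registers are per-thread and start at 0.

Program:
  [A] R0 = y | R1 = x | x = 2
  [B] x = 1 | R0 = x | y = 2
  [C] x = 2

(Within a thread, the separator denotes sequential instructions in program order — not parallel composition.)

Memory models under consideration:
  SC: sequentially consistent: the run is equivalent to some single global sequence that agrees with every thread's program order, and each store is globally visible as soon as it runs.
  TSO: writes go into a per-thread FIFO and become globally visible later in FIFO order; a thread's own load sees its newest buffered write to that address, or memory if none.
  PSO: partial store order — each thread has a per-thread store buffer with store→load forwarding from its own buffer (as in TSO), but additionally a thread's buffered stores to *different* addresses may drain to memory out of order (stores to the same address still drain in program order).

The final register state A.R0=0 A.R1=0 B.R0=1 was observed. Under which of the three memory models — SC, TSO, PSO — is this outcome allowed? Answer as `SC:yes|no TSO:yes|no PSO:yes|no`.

SC:yes TSO:yes PSO:yes

outcome vector order: (A.R0,A.R1,B.R0)
under SC → 0/0/1, 0/0/2, 0/1/1, 0/1/2, 0/2/1, 0/2/2, 2/1/1, 2/2/1, 2/2/2
under TSO → 0/0/1, 0/0/2, 0/1/1, 0/1/2, 0/2/1, 0/2/2, 2/1/1, 2/2/1, 2/2/2
under PSO → 0/0/1, 0/0/2, 0/1/1, 0/1/2, 0/2/1, 0/2/2, 2/0/1, 2/1/1, 2/2/1, 2/2/2
target 0/0/1 ∈ {SC,TSO,PSO}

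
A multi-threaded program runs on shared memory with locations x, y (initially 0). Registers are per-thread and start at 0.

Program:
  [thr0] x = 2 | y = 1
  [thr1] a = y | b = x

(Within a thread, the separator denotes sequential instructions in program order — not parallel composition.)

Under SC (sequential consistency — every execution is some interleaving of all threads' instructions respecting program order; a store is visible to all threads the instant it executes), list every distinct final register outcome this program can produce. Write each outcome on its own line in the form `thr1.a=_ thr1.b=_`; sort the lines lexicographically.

outcome vector order: (thr1.a,thr1.b)
|SC outcomes| = 3

thr1.a=0 thr1.b=0
thr1.a=0 thr1.b=2
thr1.a=1 thr1.b=2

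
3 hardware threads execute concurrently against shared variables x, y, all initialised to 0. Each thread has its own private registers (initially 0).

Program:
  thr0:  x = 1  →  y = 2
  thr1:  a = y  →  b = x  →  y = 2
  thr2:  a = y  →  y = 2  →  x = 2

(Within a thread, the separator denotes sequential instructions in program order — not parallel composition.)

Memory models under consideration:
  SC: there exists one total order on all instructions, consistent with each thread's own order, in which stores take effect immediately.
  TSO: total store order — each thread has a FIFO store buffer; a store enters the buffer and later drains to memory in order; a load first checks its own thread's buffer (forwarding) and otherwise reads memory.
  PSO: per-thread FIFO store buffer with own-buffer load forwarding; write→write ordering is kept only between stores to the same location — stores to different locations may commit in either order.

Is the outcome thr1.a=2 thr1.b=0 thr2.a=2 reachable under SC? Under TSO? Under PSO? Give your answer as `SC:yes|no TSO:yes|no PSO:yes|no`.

SC:no TSO:no PSO:yes

outcome vector order: (thr1.a,thr1.b,thr2.a)
SC: 11 outcomes — {000; 002; 010; 012; 020; 022; 200; 210; 212; 220; 222}
TSO: 11 outcomes — {000; 002; 010; 012; 020; 022; 200; 210; 212; 220; 222}
PSO: 12 outcomes — {000; 002; 010; 012; 020; 022; 200; 202; 210; 212; 220; 222}
target 202 ∈ {PSO}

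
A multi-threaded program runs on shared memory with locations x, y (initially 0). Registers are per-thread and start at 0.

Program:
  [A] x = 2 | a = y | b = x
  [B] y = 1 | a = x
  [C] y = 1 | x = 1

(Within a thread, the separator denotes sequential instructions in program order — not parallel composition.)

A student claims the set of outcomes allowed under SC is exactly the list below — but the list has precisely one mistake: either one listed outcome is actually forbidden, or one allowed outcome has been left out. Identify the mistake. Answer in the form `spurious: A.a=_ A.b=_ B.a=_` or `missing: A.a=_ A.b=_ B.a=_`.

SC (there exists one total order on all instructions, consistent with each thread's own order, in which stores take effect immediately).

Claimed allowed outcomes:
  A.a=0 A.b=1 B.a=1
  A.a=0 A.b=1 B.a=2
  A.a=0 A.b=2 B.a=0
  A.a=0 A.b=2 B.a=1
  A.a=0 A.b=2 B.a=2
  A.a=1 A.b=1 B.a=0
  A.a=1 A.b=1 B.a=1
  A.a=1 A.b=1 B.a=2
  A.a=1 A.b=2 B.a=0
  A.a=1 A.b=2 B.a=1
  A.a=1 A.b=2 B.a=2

spurious: A.a=0 A.b=2 B.a=0

outcome vector order: (A.a,A.b,B.a)
SC: 10 outcomes — {011 012 021 022 110 111 112 120 121 122}
claimed∖SC = {020}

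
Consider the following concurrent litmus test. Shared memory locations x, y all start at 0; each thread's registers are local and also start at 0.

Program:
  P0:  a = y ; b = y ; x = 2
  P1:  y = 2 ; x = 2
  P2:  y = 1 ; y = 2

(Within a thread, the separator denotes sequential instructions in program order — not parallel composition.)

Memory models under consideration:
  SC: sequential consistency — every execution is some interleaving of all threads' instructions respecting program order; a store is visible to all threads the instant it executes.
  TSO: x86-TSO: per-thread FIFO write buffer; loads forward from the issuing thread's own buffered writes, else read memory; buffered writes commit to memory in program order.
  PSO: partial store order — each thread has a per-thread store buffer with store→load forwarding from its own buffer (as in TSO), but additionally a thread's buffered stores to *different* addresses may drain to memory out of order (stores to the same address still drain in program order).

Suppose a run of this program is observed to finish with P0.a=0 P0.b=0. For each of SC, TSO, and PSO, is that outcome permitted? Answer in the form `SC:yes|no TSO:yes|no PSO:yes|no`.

outcome vector order: (P0.a,P0.b)
under SC → 00, 01, 02, 11, 12, 21, 22
under TSO → 00, 01, 02, 11, 12, 21, 22
under PSO → 00, 01, 02, 11, 12, 21, 22
target 00 ∈ {SC,TSO,PSO}

SC:yes TSO:yes PSO:yes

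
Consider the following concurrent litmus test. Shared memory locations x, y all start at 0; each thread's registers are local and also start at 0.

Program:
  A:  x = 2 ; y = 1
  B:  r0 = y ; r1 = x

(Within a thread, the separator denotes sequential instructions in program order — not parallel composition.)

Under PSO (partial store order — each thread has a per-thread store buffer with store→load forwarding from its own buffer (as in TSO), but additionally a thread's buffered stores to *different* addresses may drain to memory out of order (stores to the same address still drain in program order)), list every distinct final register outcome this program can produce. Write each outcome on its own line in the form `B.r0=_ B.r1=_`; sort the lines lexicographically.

B.r0=0 B.r1=0
B.r0=0 B.r1=2
B.r0=1 B.r1=0
B.r0=1 B.r1=2

outcome vector order: (B.r0,B.r1)
|PSO outcomes| = 4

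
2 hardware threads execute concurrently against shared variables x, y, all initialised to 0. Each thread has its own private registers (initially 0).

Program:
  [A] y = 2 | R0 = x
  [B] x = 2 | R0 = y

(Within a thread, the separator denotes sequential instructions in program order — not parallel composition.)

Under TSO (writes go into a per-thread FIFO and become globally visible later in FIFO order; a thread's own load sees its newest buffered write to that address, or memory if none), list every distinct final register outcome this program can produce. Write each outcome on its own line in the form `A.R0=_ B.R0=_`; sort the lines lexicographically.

A.R0=0 B.R0=0
A.R0=0 B.R0=2
A.R0=2 B.R0=0
A.R0=2 B.R0=2

outcome vector order: (A.R0,B.R0)
|TSO outcomes| = 4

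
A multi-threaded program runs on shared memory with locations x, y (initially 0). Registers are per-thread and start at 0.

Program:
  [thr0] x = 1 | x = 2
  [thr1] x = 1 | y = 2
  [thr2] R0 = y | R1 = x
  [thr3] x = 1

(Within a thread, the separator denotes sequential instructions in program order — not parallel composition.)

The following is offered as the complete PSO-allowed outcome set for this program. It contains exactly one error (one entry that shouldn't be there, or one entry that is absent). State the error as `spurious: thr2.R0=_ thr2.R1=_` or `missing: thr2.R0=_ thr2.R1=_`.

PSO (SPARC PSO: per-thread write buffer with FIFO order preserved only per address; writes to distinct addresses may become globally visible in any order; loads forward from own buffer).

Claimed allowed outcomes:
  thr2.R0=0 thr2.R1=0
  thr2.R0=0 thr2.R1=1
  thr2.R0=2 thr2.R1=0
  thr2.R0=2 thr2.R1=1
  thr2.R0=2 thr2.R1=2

outcome vector order: (thr2.R0,thr2.R1)
PSO: 6 outcomes — {<0 0> <0 1> <0 2> <2 0> <2 1> <2 2>}
PSO∖claimed = {<0 2>}

missing: thr2.R0=0 thr2.R1=2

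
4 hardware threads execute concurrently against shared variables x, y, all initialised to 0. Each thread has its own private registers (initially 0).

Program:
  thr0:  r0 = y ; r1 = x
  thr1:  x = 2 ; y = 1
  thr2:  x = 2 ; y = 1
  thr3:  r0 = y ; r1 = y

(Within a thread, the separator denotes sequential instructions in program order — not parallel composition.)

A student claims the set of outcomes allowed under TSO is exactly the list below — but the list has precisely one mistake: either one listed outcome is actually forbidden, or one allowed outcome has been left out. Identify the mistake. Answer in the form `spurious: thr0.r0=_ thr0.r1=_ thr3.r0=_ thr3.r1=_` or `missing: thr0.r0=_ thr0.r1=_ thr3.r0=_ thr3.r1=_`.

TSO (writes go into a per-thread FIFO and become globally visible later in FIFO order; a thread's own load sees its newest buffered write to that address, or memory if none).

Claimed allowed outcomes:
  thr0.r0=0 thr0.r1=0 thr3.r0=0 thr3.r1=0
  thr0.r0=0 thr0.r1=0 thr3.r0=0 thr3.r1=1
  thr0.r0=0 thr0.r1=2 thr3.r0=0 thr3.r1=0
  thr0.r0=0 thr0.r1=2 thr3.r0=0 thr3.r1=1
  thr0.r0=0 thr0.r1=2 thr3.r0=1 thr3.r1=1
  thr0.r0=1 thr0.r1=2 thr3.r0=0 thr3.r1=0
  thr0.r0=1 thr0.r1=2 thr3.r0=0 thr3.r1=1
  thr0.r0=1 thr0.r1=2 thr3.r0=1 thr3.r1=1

outcome vector order: (thr0.r0,thr0.r1,thr3.r0,thr3.r1)
[TSO] allowed = {0/0/0/0 0/0/0/1 0/0/1/1 0/2/0/0 0/2/0/1 0/2/1/1 1/2/0/0 1/2/0/1 1/2/1/1}
TSO∖claimed = {0/0/1/1}

missing: thr0.r0=0 thr0.r1=0 thr3.r0=1 thr3.r1=1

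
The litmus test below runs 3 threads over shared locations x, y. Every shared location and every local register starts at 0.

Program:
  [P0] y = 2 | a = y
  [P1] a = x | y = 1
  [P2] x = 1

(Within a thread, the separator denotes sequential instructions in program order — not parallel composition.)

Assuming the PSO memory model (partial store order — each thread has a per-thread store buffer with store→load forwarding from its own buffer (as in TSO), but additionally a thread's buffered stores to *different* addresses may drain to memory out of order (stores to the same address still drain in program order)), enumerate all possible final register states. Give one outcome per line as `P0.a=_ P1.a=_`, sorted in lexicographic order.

P0.a=1 P1.a=0
P0.a=1 P1.a=1
P0.a=2 P1.a=0
P0.a=2 P1.a=1

outcome vector order: (P0.a,P1.a)
|PSO outcomes| = 4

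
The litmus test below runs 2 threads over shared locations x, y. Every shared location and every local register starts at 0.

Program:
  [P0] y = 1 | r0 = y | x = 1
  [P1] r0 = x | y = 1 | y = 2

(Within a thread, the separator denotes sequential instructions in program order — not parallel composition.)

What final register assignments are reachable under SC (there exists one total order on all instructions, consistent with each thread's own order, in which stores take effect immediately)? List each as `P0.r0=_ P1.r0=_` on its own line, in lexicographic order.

P0.r0=1 P1.r0=0
P0.r0=1 P1.r0=1
P0.r0=2 P1.r0=0

outcome vector order: (P0.r0,P1.r0)
|SC outcomes| = 3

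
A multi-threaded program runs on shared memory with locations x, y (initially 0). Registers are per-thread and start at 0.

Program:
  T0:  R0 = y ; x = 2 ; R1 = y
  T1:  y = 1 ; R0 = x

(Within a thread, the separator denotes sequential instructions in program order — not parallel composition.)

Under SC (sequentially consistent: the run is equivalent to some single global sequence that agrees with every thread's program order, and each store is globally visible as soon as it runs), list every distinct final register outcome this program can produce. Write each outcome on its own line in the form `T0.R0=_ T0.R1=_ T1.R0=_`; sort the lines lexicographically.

T0.R0=0 T0.R1=0 T1.R0=2
T0.R0=0 T0.R1=1 T1.R0=0
T0.R0=0 T0.R1=1 T1.R0=2
T0.R0=1 T0.R1=1 T1.R0=0
T0.R0=1 T0.R1=1 T1.R0=2

outcome vector order: (T0.R0,T0.R1,T1.R0)
|SC outcomes| = 5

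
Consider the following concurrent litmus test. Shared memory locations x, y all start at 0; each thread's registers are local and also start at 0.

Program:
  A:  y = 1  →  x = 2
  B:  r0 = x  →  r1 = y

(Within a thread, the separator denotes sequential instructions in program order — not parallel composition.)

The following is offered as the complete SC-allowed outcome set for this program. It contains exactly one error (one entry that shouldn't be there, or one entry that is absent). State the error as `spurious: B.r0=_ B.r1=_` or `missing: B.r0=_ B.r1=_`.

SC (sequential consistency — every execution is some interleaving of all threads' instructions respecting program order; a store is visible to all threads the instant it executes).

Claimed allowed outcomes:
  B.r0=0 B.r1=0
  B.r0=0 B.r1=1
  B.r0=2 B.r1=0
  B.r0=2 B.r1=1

spurious: B.r0=2 B.r1=0

outcome vector order: (B.r0,B.r1)
SC (3): 00; 01; 21
claimed∖SC = {20}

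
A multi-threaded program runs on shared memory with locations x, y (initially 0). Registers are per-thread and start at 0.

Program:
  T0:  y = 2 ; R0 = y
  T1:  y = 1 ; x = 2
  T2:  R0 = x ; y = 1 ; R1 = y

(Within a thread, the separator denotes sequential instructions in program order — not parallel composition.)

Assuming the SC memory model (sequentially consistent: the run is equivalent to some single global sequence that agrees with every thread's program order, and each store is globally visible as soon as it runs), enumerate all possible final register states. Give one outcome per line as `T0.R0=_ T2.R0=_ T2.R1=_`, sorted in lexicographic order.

T0.R0=1 T2.R0=0 T2.R1=1
T0.R0=1 T2.R0=0 T2.R1=2
T0.R0=1 T2.R0=2 T2.R1=1
T0.R0=2 T2.R0=0 T2.R1=1
T0.R0=2 T2.R0=0 T2.R1=2
T0.R0=2 T2.R0=2 T2.R1=1
T0.R0=2 T2.R0=2 T2.R1=2

outcome vector order: (T0.R0,T2.R0,T2.R1)
|SC outcomes| = 7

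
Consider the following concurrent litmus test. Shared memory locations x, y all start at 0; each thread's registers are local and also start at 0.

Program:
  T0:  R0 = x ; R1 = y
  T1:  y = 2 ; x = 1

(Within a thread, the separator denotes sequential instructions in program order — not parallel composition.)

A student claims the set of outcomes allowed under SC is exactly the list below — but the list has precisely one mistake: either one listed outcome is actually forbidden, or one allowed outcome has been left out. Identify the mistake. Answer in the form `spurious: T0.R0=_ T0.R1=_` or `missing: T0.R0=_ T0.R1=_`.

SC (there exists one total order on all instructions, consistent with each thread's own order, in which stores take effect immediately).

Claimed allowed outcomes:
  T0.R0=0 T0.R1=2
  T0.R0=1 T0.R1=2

missing: T0.R0=0 T0.R1=0

outcome vector order: (T0.R0,T0.R1)
under SC → <0 0>, <0 2>, <1 2>
SC∖claimed = {<0 0>}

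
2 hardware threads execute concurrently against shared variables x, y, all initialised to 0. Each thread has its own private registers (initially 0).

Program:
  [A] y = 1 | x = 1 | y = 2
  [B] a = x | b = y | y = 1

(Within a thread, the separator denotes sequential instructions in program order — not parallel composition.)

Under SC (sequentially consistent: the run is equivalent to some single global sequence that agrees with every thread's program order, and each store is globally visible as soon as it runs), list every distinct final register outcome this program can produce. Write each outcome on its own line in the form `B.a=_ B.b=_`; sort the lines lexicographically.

B.a=0 B.b=0
B.a=0 B.b=1
B.a=0 B.b=2
B.a=1 B.b=1
B.a=1 B.b=2

outcome vector order: (B.a,B.b)
|SC outcomes| = 5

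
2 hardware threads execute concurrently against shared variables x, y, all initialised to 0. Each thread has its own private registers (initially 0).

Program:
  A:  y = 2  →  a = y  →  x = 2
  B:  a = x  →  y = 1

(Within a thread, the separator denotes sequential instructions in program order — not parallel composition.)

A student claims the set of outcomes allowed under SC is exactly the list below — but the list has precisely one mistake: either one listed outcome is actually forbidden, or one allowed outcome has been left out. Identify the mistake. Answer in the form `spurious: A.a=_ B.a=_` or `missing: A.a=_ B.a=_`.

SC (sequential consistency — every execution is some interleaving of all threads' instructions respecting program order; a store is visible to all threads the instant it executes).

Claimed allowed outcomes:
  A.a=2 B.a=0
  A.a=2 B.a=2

outcome vector order: (A.a,B.a)
[SC] allowed = {1/0, 2/0, 2/2}
SC∖claimed = {1/0}

missing: A.a=1 B.a=0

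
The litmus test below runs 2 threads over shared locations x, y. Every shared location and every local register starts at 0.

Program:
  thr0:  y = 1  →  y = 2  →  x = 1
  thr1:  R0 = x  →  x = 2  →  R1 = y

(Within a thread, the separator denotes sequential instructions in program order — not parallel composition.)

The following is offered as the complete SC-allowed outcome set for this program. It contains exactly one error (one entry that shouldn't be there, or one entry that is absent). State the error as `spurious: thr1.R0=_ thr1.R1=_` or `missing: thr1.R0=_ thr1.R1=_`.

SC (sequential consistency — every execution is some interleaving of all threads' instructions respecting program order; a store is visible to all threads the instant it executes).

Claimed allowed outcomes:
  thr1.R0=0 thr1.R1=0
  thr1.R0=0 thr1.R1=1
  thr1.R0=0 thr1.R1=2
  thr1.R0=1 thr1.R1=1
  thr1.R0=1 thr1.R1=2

outcome vector order: (thr1.R0,thr1.R1)
SC (4): 00; 01; 02; 12
claimed∖SC = {11}

spurious: thr1.R0=1 thr1.R1=1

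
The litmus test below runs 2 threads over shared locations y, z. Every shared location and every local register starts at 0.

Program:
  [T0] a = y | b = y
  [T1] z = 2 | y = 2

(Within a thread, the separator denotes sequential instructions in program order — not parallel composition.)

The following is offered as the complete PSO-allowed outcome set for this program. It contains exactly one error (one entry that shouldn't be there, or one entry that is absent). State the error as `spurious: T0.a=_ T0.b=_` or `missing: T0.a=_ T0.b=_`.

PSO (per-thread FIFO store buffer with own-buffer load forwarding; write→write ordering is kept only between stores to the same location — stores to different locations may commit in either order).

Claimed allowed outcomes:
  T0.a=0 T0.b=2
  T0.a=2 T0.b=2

missing: T0.a=0 T0.b=0

outcome vector order: (T0.a,T0.b)
PSO: 3 outcomes — {0/0; 0/2; 2/2}
PSO∖claimed = {0/0}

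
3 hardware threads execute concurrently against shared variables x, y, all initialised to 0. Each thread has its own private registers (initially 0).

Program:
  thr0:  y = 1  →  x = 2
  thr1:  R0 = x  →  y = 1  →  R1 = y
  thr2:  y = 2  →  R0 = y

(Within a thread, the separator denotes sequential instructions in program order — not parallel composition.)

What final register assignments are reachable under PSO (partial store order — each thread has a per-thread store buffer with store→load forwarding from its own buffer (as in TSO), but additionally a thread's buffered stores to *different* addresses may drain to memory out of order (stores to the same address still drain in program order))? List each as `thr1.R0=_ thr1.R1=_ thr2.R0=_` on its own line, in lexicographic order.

outcome vector order: (thr1.R0,thr1.R1,thr2.R0)
|PSO outcomes| = 8

thr1.R0=0 thr1.R1=1 thr2.R0=1
thr1.R0=0 thr1.R1=1 thr2.R0=2
thr1.R0=0 thr1.R1=2 thr2.R0=1
thr1.R0=0 thr1.R1=2 thr2.R0=2
thr1.R0=2 thr1.R1=1 thr2.R0=1
thr1.R0=2 thr1.R1=1 thr2.R0=2
thr1.R0=2 thr1.R1=2 thr2.R0=1
thr1.R0=2 thr1.R1=2 thr2.R0=2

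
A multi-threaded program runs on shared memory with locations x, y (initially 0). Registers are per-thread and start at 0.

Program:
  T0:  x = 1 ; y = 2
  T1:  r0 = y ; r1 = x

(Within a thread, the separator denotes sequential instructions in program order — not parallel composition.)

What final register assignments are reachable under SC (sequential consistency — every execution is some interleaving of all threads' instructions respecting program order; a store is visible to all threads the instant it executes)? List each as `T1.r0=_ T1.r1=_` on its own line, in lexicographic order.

T1.r0=0 T1.r1=0
T1.r0=0 T1.r1=1
T1.r0=2 T1.r1=1

outcome vector order: (T1.r0,T1.r1)
|SC outcomes| = 3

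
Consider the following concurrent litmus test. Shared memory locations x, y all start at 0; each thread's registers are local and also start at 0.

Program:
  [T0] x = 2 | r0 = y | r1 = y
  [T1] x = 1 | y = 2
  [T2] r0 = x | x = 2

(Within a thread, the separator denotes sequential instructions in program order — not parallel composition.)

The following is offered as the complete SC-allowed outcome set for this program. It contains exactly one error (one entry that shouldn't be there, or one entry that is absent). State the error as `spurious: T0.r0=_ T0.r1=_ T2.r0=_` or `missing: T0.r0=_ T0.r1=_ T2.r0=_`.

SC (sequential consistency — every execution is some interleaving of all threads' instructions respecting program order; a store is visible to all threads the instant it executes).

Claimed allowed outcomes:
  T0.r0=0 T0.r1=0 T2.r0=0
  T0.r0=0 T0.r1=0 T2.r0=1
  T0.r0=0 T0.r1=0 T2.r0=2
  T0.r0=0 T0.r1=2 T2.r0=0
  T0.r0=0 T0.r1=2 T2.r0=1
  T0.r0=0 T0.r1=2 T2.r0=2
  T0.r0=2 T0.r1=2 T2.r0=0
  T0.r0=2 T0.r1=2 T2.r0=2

missing: T0.r0=2 T0.r1=2 T2.r0=1

outcome vector order: (T0.r0,T0.r1,T2.r0)
SC: 9 outcomes — {(0,0,0), (0,0,1), (0,0,2), (0,2,0), (0,2,1), (0,2,2), (2,2,0), (2,2,1), (2,2,2)}
SC∖claimed = {(2,2,1)}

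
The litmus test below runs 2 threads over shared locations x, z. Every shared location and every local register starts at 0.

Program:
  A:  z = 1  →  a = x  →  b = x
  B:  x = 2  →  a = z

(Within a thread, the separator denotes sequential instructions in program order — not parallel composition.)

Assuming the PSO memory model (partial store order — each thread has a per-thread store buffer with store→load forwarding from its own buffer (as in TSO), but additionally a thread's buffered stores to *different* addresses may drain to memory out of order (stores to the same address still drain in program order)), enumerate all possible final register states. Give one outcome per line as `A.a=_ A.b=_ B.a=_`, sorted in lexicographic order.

A.a=0 A.b=0 B.a=0
A.a=0 A.b=0 B.a=1
A.a=0 A.b=2 B.a=0
A.a=0 A.b=2 B.a=1
A.a=2 A.b=2 B.a=0
A.a=2 A.b=2 B.a=1

outcome vector order: (A.a,A.b,B.a)
|PSO outcomes| = 6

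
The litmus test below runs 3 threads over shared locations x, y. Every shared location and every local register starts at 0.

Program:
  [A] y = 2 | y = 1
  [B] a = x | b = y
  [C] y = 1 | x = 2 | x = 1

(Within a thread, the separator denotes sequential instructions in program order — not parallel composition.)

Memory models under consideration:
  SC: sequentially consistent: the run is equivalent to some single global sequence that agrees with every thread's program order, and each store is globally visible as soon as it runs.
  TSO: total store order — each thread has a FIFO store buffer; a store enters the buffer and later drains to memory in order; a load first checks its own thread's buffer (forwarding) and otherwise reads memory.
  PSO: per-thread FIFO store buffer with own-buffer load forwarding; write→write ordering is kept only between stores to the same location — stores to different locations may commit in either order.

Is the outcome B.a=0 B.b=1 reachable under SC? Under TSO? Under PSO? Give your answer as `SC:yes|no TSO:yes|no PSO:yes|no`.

outcome vector order: (B.a,B.b)
[SC] allowed = {0/0, 0/1, 0/2, 1/1, 1/2, 2/1, 2/2}
[TSO] allowed = {0/0, 0/1, 0/2, 1/1, 1/2, 2/1, 2/2}
[PSO] allowed = {0/0, 0/1, 0/2, 1/0, 1/1, 1/2, 2/0, 2/1, 2/2}
target 0/1 ∈ {SC,TSO,PSO}

SC:yes TSO:yes PSO:yes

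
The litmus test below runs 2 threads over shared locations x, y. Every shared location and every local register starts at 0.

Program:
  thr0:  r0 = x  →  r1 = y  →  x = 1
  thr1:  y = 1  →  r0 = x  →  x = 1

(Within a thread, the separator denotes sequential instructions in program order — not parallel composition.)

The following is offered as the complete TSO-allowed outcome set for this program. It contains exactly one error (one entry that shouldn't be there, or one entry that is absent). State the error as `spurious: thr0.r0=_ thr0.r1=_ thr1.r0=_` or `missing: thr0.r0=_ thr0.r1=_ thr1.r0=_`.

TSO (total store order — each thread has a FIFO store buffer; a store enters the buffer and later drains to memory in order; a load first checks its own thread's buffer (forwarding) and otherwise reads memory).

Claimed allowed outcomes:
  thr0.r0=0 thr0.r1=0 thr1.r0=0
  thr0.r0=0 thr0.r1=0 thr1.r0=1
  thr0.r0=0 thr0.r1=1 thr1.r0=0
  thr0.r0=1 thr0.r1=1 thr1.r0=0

missing: thr0.r0=0 thr0.r1=1 thr1.r0=1

outcome vector order: (thr0.r0,thr0.r1,thr1.r0)
TSO: 5 outcomes — {0/0/0 0/0/1 0/1/0 0/1/1 1/1/0}
TSO∖claimed = {0/1/1}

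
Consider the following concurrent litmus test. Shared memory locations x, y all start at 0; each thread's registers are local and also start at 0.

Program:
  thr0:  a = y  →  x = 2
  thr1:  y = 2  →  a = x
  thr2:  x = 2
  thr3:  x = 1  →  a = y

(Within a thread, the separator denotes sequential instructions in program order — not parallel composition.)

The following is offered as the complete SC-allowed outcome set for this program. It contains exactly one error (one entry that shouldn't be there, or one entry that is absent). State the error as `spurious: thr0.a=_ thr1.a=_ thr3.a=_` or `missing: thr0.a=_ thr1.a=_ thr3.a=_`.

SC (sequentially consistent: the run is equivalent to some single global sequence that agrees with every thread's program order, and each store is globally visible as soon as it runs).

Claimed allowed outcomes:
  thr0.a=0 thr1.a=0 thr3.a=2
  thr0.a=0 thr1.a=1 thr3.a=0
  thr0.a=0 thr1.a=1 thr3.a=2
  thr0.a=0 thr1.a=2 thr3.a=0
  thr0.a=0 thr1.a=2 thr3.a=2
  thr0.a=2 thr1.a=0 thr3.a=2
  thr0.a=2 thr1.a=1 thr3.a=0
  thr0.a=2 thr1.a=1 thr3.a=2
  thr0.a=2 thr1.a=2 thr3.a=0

missing: thr0.a=2 thr1.a=2 thr3.a=2

outcome vector order: (thr0.a,thr1.a,thr3.a)
[SC] allowed = {002; 010; 012; 020; 022; 202; 210; 212; 220; 222}
SC∖claimed = {222}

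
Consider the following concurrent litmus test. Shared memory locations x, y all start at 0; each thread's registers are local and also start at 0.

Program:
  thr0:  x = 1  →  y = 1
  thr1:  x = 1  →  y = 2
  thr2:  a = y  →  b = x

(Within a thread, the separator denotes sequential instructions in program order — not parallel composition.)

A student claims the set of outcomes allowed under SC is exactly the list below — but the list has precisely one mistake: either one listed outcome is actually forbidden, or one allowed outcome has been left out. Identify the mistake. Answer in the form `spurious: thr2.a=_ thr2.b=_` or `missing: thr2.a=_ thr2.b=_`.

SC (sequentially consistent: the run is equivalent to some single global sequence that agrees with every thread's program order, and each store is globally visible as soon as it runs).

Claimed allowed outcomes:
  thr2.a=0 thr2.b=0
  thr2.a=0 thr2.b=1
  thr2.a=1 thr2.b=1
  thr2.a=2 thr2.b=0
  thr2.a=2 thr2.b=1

spurious: thr2.a=2 thr2.b=0

outcome vector order: (thr2.a,thr2.b)
under SC → (0,0), (0,1), (1,1), (2,1)
claimed∖SC = {(2,0)}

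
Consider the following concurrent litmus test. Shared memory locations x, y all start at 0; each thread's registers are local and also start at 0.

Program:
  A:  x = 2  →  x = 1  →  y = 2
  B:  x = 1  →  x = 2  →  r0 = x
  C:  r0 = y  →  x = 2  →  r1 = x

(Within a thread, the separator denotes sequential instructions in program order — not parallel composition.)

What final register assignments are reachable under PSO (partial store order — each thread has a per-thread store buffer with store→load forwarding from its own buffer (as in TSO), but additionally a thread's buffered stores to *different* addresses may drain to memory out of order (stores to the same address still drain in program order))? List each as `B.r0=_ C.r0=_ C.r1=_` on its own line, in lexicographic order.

B.r0=1 C.r0=0 C.r1=1
B.r0=1 C.r0=0 C.r1=2
B.r0=1 C.r0=2 C.r1=1
B.r0=1 C.r0=2 C.r1=2
B.r0=2 C.r0=0 C.r1=1
B.r0=2 C.r0=0 C.r1=2
B.r0=2 C.r0=2 C.r1=1
B.r0=2 C.r0=2 C.r1=2

outcome vector order: (B.r0,C.r0,C.r1)
|PSO outcomes| = 8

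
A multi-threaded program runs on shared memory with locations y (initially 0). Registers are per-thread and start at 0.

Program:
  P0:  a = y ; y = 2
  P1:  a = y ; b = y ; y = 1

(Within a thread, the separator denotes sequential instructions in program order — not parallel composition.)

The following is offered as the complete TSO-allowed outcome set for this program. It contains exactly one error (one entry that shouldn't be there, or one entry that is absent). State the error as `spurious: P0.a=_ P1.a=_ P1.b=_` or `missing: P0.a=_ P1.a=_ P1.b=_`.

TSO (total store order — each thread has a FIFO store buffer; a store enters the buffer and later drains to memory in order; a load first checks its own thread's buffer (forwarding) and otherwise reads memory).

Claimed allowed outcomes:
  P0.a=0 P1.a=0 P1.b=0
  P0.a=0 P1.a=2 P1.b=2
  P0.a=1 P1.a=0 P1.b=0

outcome vector order: (P0.a,P1.a,P1.b)
TSO: 4 outcomes — {000, 002, 022, 100}
TSO∖claimed = {002}

missing: P0.a=0 P1.a=0 P1.b=2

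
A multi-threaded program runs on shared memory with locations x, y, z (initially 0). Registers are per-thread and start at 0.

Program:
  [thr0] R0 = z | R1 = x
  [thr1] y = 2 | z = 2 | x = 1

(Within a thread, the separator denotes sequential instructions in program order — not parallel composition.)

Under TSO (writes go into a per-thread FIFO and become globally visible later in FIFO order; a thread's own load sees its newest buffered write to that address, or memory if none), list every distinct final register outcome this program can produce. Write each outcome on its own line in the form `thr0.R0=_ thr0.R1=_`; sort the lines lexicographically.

outcome vector order: (thr0.R0,thr0.R1)
|TSO outcomes| = 4

thr0.R0=0 thr0.R1=0
thr0.R0=0 thr0.R1=1
thr0.R0=2 thr0.R1=0
thr0.R0=2 thr0.R1=1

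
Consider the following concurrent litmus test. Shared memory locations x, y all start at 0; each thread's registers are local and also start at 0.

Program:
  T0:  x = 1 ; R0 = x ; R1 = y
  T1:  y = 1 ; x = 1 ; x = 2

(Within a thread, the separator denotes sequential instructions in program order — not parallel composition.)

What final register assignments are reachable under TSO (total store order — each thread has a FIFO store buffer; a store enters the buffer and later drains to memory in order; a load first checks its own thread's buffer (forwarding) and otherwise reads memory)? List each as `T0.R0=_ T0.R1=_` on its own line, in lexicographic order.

T0.R0=1 T0.R1=0
T0.R0=1 T0.R1=1
T0.R0=2 T0.R1=1

outcome vector order: (T0.R0,T0.R1)
|TSO outcomes| = 3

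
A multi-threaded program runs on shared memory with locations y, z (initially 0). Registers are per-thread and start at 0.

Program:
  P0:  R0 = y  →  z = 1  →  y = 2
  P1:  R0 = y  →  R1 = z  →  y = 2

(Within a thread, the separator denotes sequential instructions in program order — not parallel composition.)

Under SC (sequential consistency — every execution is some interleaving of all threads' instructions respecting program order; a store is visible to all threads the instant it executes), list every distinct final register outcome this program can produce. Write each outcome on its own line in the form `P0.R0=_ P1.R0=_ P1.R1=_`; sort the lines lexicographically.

P0.R0=0 P1.R0=0 P1.R1=0
P0.R0=0 P1.R0=0 P1.R1=1
P0.R0=0 P1.R0=2 P1.R1=1
P0.R0=2 P1.R0=0 P1.R1=0

outcome vector order: (P0.R0,P1.R0,P1.R1)
|SC outcomes| = 4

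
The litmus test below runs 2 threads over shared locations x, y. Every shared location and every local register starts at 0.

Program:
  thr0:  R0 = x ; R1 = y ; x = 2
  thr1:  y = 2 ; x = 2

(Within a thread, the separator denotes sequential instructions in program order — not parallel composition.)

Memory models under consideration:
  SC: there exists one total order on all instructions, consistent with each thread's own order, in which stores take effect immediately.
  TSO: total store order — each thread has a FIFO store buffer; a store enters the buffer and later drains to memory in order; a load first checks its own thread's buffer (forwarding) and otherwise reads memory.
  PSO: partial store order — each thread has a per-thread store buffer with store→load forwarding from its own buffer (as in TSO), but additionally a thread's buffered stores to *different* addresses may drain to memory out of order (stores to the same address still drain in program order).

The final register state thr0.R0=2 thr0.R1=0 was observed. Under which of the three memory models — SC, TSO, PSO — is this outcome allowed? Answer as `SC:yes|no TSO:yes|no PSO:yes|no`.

SC:no TSO:no PSO:yes

outcome vector order: (thr0.R0,thr0.R1)
[SC] allowed = {<0 0> <0 2> <2 2>}
[TSO] allowed = {<0 0> <0 2> <2 2>}
[PSO] allowed = {<0 0> <0 2> <2 0> <2 2>}
target <2 0> ∈ {PSO}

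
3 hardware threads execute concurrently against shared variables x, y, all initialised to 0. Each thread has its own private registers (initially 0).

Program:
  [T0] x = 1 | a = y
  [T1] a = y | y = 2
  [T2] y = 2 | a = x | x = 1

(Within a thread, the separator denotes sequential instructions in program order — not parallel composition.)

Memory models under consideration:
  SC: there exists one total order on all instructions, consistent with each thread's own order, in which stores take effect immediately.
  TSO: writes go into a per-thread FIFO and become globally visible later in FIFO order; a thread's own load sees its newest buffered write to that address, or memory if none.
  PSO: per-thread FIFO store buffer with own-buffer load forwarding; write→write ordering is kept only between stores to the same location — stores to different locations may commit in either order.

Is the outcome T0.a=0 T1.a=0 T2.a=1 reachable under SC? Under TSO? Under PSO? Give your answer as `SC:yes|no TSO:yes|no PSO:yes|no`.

SC:yes TSO:yes PSO:yes

outcome vector order: (T0.a,T1.a,T2.a)
SC: 6 outcomes — {0/0/1, 0/2/1, 2/0/0, 2/0/1, 2/2/0, 2/2/1}
TSO: 8 outcomes — {0/0/0, 0/0/1, 0/2/0, 0/2/1, 2/0/0, 2/0/1, 2/2/0, 2/2/1}
PSO: 8 outcomes — {0/0/0, 0/0/1, 0/2/0, 0/2/1, 2/0/0, 2/0/1, 2/2/0, 2/2/1}
target 0/0/1 ∈ {SC,TSO,PSO}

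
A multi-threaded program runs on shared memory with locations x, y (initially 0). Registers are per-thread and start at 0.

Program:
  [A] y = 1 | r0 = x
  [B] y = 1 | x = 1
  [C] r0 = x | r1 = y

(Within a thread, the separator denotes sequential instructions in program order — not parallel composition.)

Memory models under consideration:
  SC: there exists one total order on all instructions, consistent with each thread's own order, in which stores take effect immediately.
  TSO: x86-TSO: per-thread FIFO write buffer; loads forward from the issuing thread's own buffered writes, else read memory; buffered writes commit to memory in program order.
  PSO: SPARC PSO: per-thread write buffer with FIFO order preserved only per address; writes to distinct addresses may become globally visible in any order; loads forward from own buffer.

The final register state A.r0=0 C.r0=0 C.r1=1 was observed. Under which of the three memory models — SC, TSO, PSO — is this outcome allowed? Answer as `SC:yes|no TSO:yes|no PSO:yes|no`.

outcome vector order: (A.r0,C.r0,C.r1)
under SC → 000, 001, 011, 100, 101, 111
under TSO → 000, 001, 011, 100, 101, 111
under PSO → 000, 001, 010, 011, 100, 101, 110, 111
target 001 ∈ {SC,TSO,PSO}

SC:yes TSO:yes PSO:yes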